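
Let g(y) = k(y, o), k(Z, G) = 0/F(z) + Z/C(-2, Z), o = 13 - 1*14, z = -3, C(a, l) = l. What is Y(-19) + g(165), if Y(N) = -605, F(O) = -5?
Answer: -604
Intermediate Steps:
o = -1 (o = 13 - 14 = -1)
k(Z, G) = 1 (k(Z, G) = 0/(-5) + Z/Z = 0*(-1/5) + 1 = 0 + 1 = 1)
g(y) = 1
Y(-19) + g(165) = -605 + 1 = -604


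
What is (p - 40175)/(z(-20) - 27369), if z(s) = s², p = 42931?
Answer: -2756/26969 ≈ -0.10219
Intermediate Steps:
(p - 40175)/(z(-20) - 27369) = (42931 - 40175)/((-20)² - 27369) = 2756/(400 - 27369) = 2756/(-26969) = 2756*(-1/26969) = -2756/26969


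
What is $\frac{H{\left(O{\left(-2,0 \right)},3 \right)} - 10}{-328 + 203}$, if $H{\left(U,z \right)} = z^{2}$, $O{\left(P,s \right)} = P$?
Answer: $\frac{1}{125} \approx 0.008$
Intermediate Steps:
$\frac{H{\left(O{\left(-2,0 \right)},3 \right)} - 10}{-328 + 203} = \frac{3^{2} - 10}{-328 + 203} = \frac{9 - 10}{-125} = \left(-1\right) \left(- \frac{1}{125}\right) = \frac{1}{125}$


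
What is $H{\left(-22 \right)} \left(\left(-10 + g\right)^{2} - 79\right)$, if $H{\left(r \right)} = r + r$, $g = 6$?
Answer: $2772$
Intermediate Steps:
$H{\left(r \right)} = 2 r$
$H{\left(-22 \right)} \left(\left(-10 + g\right)^{2} - 79\right) = 2 \left(-22\right) \left(\left(-10 + 6\right)^{2} - 79\right) = - 44 \left(\left(-4\right)^{2} - 79\right) = - 44 \left(16 - 79\right) = \left(-44\right) \left(-63\right) = 2772$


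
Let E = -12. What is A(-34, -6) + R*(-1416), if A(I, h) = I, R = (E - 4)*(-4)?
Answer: -90658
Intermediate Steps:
R = 64 (R = (-12 - 4)*(-4) = -16*(-4) = 64)
A(-34, -6) + R*(-1416) = -34 + 64*(-1416) = -34 - 90624 = -90658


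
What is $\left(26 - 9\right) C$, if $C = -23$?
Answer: $-391$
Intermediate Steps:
$\left(26 - 9\right) C = \left(26 - 9\right) \left(-23\right) = 17 \left(-23\right) = -391$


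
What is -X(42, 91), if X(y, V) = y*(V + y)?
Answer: -5586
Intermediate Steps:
-X(42, 91) = -42*(91 + 42) = -42*133 = -1*5586 = -5586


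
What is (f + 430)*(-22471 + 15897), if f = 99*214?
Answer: -142103584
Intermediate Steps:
f = 21186
(f + 430)*(-22471 + 15897) = (21186 + 430)*(-22471 + 15897) = 21616*(-6574) = -142103584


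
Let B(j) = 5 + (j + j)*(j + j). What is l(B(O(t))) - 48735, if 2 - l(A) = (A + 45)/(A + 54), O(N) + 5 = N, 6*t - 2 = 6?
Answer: -49464929/1015 ≈ -48734.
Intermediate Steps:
t = 4/3 (t = ⅓ + (⅙)*6 = ⅓ + 1 = 4/3 ≈ 1.3333)
O(N) = -5 + N
B(j) = 5 + 4*j² (B(j) = 5 + (2*j)*(2*j) = 5 + 4*j²)
l(A) = 2 - (45 + A)/(54 + A) (l(A) = 2 - (A + 45)/(A + 54) = 2 - (45 + A)/(54 + A))
l(B(O(t))) - 48735 = (63 + (5 + 4*(-5 + 4/3)²))/(54 + (5 + 4*(-5 + 4/3)²)) - 48735 = (63 + (5 + 4*(-11/3)²))/(54 + (5 + 4*(-11/3)²)) - 48735 = (63 + (5 + 4*(121/9)))/(54 + (5 + 4*(121/9))) - 48735 = (63 + (5 + 484/9))/(54 + (5 + 484/9)) - 48735 = (63 + 529/9)/(54 + 529/9) - 48735 = (1096/9)/(1015/9) - 48735 = (9/1015)*(1096/9) - 48735 = 1096/1015 - 48735 = -49464929/1015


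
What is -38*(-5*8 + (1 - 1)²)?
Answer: 1520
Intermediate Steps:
-38*(-5*8 + (1 - 1)²) = -38*(-40 + 0²) = -38*(-40 + 0) = -38*(-40) = 1520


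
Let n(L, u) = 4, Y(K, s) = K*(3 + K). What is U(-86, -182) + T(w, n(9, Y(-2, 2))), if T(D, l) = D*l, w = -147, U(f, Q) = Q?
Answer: -770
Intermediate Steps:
U(-86, -182) + T(w, n(9, Y(-2, 2))) = -182 - 147*4 = -182 - 588 = -770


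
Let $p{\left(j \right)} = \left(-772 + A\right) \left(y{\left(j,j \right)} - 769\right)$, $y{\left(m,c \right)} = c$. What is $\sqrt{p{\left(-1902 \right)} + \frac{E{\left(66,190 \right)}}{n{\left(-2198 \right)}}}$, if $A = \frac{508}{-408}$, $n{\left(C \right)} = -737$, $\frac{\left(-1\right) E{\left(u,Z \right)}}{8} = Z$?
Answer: $\frac{\sqrt{11671503817836918}}{75174} \approx 1437.1$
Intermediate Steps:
$E{\left(u,Z \right)} = - 8 Z$
$A = - \frac{127}{102}$ ($A = 508 \left(- \frac{1}{408}\right) = - \frac{127}{102} \approx -1.2451$)
$p{\left(j \right)} = \frac{60651799}{102} - \frac{78871 j}{102}$ ($p{\left(j \right)} = \left(-772 - \frac{127}{102}\right) \left(j - 769\right) = - \frac{78871 \left(-769 + j\right)}{102} = \frac{60651799}{102} - \frac{78871 j}{102}$)
$\sqrt{p{\left(-1902 \right)} + \frac{E{\left(66,190 \right)}}{n{\left(-2198 \right)}}} = \sqrt{\left(\frac{60651799}{102} - - \frac{25002107}{17}\right) + \frac{\left(-8\right) 190}{-737}} = \sqrt{\left(\frac{60651799}{102} + \frac{25002107}{17}\right) - - \frac{1520}{737}} = \sqrt{\frac{210664441}{102} + \frac{1520}{737}} = \sqrt{\frac{155259848057}{75174}} = \frac{\sqrt{11671503817836918}}{75174}$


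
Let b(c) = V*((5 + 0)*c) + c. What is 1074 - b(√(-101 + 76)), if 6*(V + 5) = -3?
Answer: 1074 + 265*I/2 ≈ 1074.0 + 132.5*I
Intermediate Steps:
V = -11/2 (V = -5 + (⅙)*(-3) = -5 - ½ = -11/2 ≈ -5.5000)
b(c) = -53*c/2 (b(c) = -11*(5 + 0)*c/2 + c = -55*c/2 + c = -53*c/2)
1074 - b(√(-101 + 76)) = 1074 - (-53)*√(-101 + 76)/2 = 1074 - (-53)*√(-25)/2 = 1074 - (-53)*5*I/2 = 1074 - (-265)*I/2 = 1074 + 265*I/2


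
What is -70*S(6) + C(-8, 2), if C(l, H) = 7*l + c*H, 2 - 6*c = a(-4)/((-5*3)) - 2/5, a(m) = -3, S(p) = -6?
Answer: 5471/15 ≈ 364.73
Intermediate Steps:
c = 11/30 (c = ⅓ - (-3/((-5*3)) - 2/5)/6 = ⅓ - (-3/(-15) - 2*⅕)/6 = ⅓ - (-3*(-1/15) - ⅖)/6 = ⅓ - (⅕ - ⅖)/6 = ⅓ - ⅙*(-⅕) = ⅓ + 1/30 = 11/30 ≈ 0.36667)
C(l, H) = 7*l + 11*H/30
-70*S(6) + C(-8, 2) = -70*(-6) + (7*(-8) + (11/30)*2) = 420 + (-56 + 11/15) = 420 - 829/15 = 5471/15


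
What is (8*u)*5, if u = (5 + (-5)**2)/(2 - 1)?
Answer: 1200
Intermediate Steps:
u = 30 (u = (5 + 25)/1 = 30*1 = 30)
(8*u)*5 = (8*30)*5 = 240*5 = 1200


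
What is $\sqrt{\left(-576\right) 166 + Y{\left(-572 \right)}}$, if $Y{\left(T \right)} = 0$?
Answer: $24 i \sqrt{166} \approx 309.22 i$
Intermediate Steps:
$\sqrt{\left(-576\right) 166 + Y{\left(-572 \right)}} = \sqrt{\left(-576\right) 166 + 0} = \sqrt{-95616 + 0} = \sqrt{-95616} = 24 i \sqrt{166}$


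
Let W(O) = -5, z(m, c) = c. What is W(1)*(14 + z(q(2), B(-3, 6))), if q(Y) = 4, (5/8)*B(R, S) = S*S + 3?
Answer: -382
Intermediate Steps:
B(R, S) = 24/5 + 8*S²/5 (B(R, S) = 8*(S*S + 3)/5 = 8*(S² + 3)/5 = 8*(3 + S²)/5 = 24/5 + 8*S²/5)
W(1)*(14 + z(q(2), B(-3, 6))) = -5*(14 + (24/5 + (8/5)*6²)) = -5*(14 + (24/5 + (8/5)*36)) = -5*(14 + (24/5 + 288/5)) = -5*(14 + 312/5) = -5*382/5 = -382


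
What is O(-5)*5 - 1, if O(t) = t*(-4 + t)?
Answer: 224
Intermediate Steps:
O(-5)*5 - 1 = -5*(-4 - 5)*5 - 1 = -5*(-9)*5 - 1 = 45*5 - 1 = 225 - 1 = 224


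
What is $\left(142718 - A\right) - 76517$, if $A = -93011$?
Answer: $159212$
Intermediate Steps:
$\left(142718 - A\right) - 76517 = \left(142718 - -93011\right) - 76517 = \left(142718 + 93011\right) - 76517 = 235729 - 76517 = 159212$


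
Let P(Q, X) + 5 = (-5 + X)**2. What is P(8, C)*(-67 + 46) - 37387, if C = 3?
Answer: -37366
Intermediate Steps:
P(Q, X) = -5 + (-5 + X)**2
P(8, C)*(-67 + 46) - 37387 = (-5 + (-5 + 3)**2)*(-67 + 46) - 37387 = (-5 + (-2)**2)*(-21) - 37387 = (-5 + 4)*(-21) - 37387 = -1*(-21) - 37387 = 21 - 37387 = -37366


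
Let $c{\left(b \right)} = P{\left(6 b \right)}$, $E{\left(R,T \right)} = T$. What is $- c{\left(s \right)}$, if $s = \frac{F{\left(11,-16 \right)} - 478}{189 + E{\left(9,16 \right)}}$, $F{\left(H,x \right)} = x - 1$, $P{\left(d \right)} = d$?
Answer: $\frac{594}{41} \approx 14.488$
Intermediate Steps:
$F{\left(H,x \right)} = -1 + x$ ($F{\left(H,x \right)} = x - 1 = -1 + x$)
$s = - \frac{99}{41}$ ($s = \frac{\left(-1 - 16\right) - 478}{189 + 16} = \frac{-17 - 478}{205} = \left(-495\right) \frac{1}{205} = - \frac{99}{41} \approx -2.4146$)
$c{\left(b \right)} = 6 b$
$- c{\left(s \right)} = - \frac{6 \left(-99\right)}{41} = \left(-1\right) \left(- \frac{594}{41}\right) = \frac{594}{41}$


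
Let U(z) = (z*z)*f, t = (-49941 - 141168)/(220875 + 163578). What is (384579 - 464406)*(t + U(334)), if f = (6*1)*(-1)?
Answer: 2282417347550351/42717 ≈ 5.3431e+10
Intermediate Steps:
f = -6 (f = 6*(-1) = -6)
t = -63703/128151 (t = -191109/384453 = -191109*1/384453 = -63703/128151 ≈ -0.49709)
U(z) = -6*z**2 (U(z) = (z*z)*(-6) = z**2*(-6) = -6*z**2)
(384579 - 464406)*(t + U(334)) = (384579 - 464406)*(-63703/128151 - 6*334**2) = -79827*(-63703/128151 - 6*111556) = -79827*(-63703/128151 - 669336) = -79827*(-85776141439/128151) = 2282417347550351/42717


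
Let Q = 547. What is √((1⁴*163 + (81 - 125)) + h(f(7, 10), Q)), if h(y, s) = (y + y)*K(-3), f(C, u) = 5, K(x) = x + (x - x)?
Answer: √89 ≈ 9.4340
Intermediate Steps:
K(x) = x (K(x) = x + 0 = x)
h(y, s) = -6*y (h(y, s) = (y + y)*(-3) = (2*y)*(-3) = -6*y)
√((1⁴*163 + (81 - 125)) + h(f(7, 10), Q)) = √((1⁴*163 + (81 - 125)) - 6*5) = √((1*163 - 44) - 30) = √((163 - 44) - 30) = √(119 - 30) = √89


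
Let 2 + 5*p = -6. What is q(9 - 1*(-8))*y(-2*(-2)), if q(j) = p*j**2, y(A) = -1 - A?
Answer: 2312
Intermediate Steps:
p = -8/5 (p = -2/5 + (1/5)*(-6) = -2/5 - 6/5 = -8/5 ≈ -1.6000)
q(j) = -8*j**2/5
q(9 - 1*(-8))*y(-2*(-2)) = (-8*(9 - 1*(-8))**2/5)*(-1 - (-2)*(-2)) = (-8*(9 + 8)**2/5)*(-1 - 1*4) = (-8/5*17**2)*(-1 - 4) = -8/5*289*(-5) = -2312/5*(-5) = 2312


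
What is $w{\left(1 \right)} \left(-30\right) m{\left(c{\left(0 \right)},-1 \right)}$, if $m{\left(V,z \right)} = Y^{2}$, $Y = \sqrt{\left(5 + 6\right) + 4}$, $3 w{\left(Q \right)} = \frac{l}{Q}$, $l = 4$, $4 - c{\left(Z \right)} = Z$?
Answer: $-600$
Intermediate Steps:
$c{\left(Z \right)} = 4 - Z$
$w{\left(Q \right)} = \frac{4}{3 Q}$ ($w{\left(Q \right)} = \frac{4 \frac{1}{Q}}{3} = \frac{4}{3 Q}$)
$Y = \sqrt{15}$ ($Y = \sqrt{11 + 4} = \sqrt{15} \approx 3.873$)
$m{\left(V,z \right)} = 15$ ($m{\left(V,z \right)} = \left(\sqrt{15}\right)^{2} = 15$)
$w{\left(1 \right)} \left(-30\right) m{\left(c{\left(0 \right)},-1 \right)} = \frac{4}{3 \cdot 1} \left(-30\right) 15 = \frac{4}{3} \cdot 1 \left(-30\right) 15 = \frac{4}{3} \left(-30\right) 15 = \left(-40\right) 15 = -600$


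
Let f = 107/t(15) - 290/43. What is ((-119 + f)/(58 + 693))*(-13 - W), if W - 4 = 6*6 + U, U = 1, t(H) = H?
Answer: 1377072/161465 ≈ 8.5286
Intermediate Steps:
f = 251/645 (f = 107/15 - 290/43 = 251/645 ≈ 0.38915)
W = 41 (W = 4 + (6*6 + 1) = 4 + (36 + 1) = 4 + 37 = 41)
((-119 + f)/(58 + 693))*(-13 - W) = ((-119 + 251/645)/(58 + 693))*(-13 - 1*41) = (-76504/645/751)*(-13 - 41) = -76504/645*1/751*(-54) = -76504/484395*(-54) = 1377072/161465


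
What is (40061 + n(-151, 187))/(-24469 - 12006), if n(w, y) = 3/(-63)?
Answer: -168256/153195 ≈ -1.0983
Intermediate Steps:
n(w, y) = -1/21 (n(w, y) = 3*(-1/63) = -1/21)
(40061 + n(-151, 187))/(-24469 - 12006) = (40061 - 1/21)/(-24469 - 12006) = (841280/21)/(-36475) = (841280/21)*(-1/36475) = -168256/153195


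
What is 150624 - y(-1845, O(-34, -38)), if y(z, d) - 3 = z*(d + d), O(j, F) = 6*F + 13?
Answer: -642729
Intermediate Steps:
O(j, F) = 13 + 6*F
y(z, d) = 3 + 2*d*z (y(z, d) = 3 + z*(d + d) = 3 + z*(2*d) = 3 + 2*d*z)
150624 - y(-1845, O(-34, -38)) = 150624 - (3 + 2*(13 + 6*(-38))*(-1845)) = 150624 - (3 + 2*(13 - 228)*(-1845)) = 150624 - (3 + 2*(-215)*(-1845)) = 150624 - (3 + 793350) = 150624 - 1*793353 = 150624 - 793353 = -642729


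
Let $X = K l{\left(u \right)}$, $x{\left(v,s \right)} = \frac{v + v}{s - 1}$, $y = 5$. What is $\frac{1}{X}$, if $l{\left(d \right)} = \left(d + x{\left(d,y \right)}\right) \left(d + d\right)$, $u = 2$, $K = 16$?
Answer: $\frac{1}{192} \approx 0.0052083$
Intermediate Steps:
$x{\left(v,s \right)} = \frac{2 v}{-1 + s}$
$l{\left(d \right)} = 3 d^{2}$ ($l{\left(d \right)} = \left(d + \frac{2 d}{-1 + 5}\right) \left(d + d\right) = \left(d + \frac{2 d}{4}\right) 2 d = \left(d + 2 d \frac{1}{4}\right) 2 d = \left(d + \frac{d}{2}\right) 2 d = \frac{3 d}{2} \cdot 2 d = 3 d^{2}$)
$X = 192$ ($X = 16 \cdot 3 \cdot 2^{2} = 16 \cdot 3 \cdot 4 = 16 \cdot 12 = 192$)
$\frac{1}{X} = \frac{1}{192}$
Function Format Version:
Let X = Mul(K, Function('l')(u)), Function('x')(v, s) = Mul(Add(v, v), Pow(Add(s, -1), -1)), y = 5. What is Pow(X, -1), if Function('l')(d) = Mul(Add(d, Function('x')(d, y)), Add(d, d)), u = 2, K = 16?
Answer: Rational(1, 192) ≈ 0.0052083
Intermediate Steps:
Function('x')(v, s) = Mul(2, v, Pow(Add(-1, s), -1)) (Function('x')(v, s) = Mul(Mul(2, v), Pow(Add(-1, s), -1)) = Mul(2, v, Pow(Add(-1, s), -1)))
Function('l')(d) = Mul(3, Pow(d, 2)) (Function('l')(d) = Mul(Add(d, Mul(2, d, Pow(Add(-1, 5), -1))), Add(d, d)) = Mul(Add(d, Mul(2, d, Pow(4, -1))), Mul(2, d)) = Mul(Add(d, Mul(2, d, Rational(1, 4))), Mul(2, d)) = Mul(Add(d, Mul(Rational(1, 2), d)), Mul(2, d)) = Mul(Mul(Rational(3, 2), d), Mul(2, d)) = Mul(3, Pow(d, 2)))
X = 192 (X = Mul(16, Mul(3, Pow(2, 2))) = Mul(16, Mul(3, 4)) = Mul(16, 12) = 192)
Pow(X, -1) = Pow(192, -1) = Rational(1, 192)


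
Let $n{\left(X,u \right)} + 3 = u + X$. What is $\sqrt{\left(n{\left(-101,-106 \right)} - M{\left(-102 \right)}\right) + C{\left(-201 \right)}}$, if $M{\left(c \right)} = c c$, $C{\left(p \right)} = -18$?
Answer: $2 i \sqrt{2658} \approx 103.11 i$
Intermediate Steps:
$M{\left(c \right)} = c^{2}$
$n{\left(X,u \right)} = -3 + X + u$ ($n{\left(X,u \right)} = -3 + \left(u + X\right) = -3 + \left(X + u\right) = -3 + X + u$)
$\sqrt{\left(n{\left(-101,-106 \right)} - M{\left(-102 \right)}\right) + C{\left(-201 \right)}} = \sqrt{\left(\left(-3 - 101 - 106\right) - \left(-102\right)^{2}\right) - 18} = \sqrt{\left(-210 - 10404\right) - 18} = \sqrt{-10614 - 18} = \sqrt{-10632} = 2 i \sqrt{2658}$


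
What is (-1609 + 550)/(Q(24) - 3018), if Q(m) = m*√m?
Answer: 177559/505250 + 1412*√6/252625 ≈ 0.36512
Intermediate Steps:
Q(m) = m^(3/2)
(-1609 + 550)/(Q(24) - 3018) = (-1609 + 550)/(24^(3/2) - 3018) = -1059/(48*√6 - 3018) = -1059/(-3018 + 48*√6)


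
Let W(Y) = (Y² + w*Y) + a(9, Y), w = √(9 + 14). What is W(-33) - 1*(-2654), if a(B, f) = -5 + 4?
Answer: 3742 - 33*√23 ≈ 3583.7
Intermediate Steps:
a(B, f) = -1
w = √23 ≈ 4.7958
W(Y) = -1 + Y² + Y*√23 (W(Y) = (Y² + √23*Y) - 1 = (Y² + Y*√23) - 1 = -1 + Y² + Y*√23)
W(-33) - 1*(-2654) = (-1 + (-33)² - 33*√23) - 1*(-2654) = (-1 + 1089 - 33*√23) + 2654 = (1088 - 33*√23) + 2654 = 3742 - 33*√23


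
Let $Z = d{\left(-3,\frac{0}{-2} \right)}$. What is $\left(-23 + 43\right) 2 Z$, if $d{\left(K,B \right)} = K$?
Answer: $-120$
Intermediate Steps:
$Z = -3$
$\left(-23 + 43\right) 2 Z = \left(-23 + 43\right) 2 \left(-3\right) = 20 \left(-6\right) = -120$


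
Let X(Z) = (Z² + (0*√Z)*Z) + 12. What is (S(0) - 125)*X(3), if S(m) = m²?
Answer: -2625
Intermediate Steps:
X(Z) = 12 + Z² (X(Z) = (Z² + 0*Z) + 12 = (Z² + 0) + 12 = Z² + 12 = 12 + Z²)
(S(0) - 125)*X(3) = (0² - 125)*(12 + 3²) = (0 - 125)*(12 + 9) = -125*21 = -2625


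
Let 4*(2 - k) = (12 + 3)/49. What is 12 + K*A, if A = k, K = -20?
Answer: -1297/49 ≈ -26.469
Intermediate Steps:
k = 377/196 (k = 2 - (12 + 3)/(4*49) = 2 - 15/(4*49) = 2 - 1/4*15/49 = 2 - 15/196 = 377/196 ≈ 1.9235)
A = 377/196 ≈ 1.9235
12 + K*A = 12 - 20*377/196 = 12 - 1885/49 = -1297/49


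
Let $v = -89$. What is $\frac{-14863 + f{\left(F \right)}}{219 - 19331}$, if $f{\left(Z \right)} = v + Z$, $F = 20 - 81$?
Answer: $\frac{15013}{19112} \approx 0.78553$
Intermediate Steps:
$F = -61$
$f{\left(Z \right)} = -89 + Z$
$\frac{-14863 + f{\left(F \right)}}{219 - 19331} = \frac{-14863 - 150}{219 - 19331} = \frac{-14863 - 150}{-19112} = \left(-15013\right) \left(- \frac{1}{19112}\right) = \frac{15013}{19112}$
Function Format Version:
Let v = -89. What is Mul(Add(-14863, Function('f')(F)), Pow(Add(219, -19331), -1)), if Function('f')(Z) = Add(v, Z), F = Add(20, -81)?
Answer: Rational(15013, 19112) ≈ 0.78553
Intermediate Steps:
F = -61
Function('f')(Z) = Add(-89, Z)
Mul(Add(-14863, Function('f')(F)), Pow(Add(219, -19331), -1)) = Mul(Add(-14863, Add(-89, -61)), Pow(Add(219, -19331), -1)) = Mul(Add(-14863, -150), Pow(-19112, -1)) = Mul(-15013, Rational(-1, 19112)) = Rational(15013, 19112)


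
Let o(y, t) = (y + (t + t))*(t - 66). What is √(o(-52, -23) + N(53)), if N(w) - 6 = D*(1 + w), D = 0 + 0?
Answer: 2*√2182 ≈ 93.424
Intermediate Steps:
D = 0
N(w) = 6 (N(w) = 6 + 0*(1 + w) = 6 + 0 = 6)
o(y, t) = (-66 + t)*(y + 2*t) (o(y, t) = (y + 2*t)*(-66 + t) = (-66 + t)*(y + 2*t))
√(o(-52, -23) + N(53)) = √((-132*(-23) - 66*(-52) + 2*(-23)² - 23*(-52)) + 6) = √((3036 + 3432 + 2*529 + 1196) + 6) = √((3036 + 3432 + 1058 + 1196) + 6) = √(8722 + 6) = √8728 = 2*√2182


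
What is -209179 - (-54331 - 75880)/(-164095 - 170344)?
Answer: -69957745792/334439 ≈ -2.0918e+5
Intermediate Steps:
-209179 - (-54331 - 75880)/(-164095 - 170344) = -209179 - (-130211)/(-334439) = -209179 - (-130211)*(-1)/334439 = -209179 - 1*130211/334439 = -209179 - 130211/334439 = -69957745792/334439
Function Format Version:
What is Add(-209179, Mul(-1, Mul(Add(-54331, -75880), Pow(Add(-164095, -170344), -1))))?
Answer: Rational(-69957745792, 334439) ≈ -2.0918e+5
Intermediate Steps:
Add(-209179, Mul(-1, Mul(Add(-54331, -75880), Pow(Add(-164095, -170344), -1)))) = Add(-209179, Mul(-1, Mul(-130211, Pow(-334439, -1)))) = Add(-209179, Mul(-1, Mul(-130211, Rational(-1, 334439)))) = Add(-209179, Mul(-1, Rational(130211, 334439))) = Add(-209179, Rational(-130211, 334439)) = Rational(-69957745792, 334439)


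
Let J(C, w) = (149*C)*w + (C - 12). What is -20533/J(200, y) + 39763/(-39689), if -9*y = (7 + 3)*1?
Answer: -4447686871/11760168212 ≈ -0.37820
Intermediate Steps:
y = -10/9 (y = -(7 + 3)/9 = -10/9 ≈ -1.1111)
J(C, w) = -12 + C + 149*C*w (J(C, w) = 149*C*w + (-12 + C) = -12 + C + 149*C*w)
-20533/J(200, y) + 39763/(-39689) = -20533/(-12 + 200 + 149*200*(-10/9)) + 39763/(-39689) = -20533/(-12 + 200 - 298000/9) + 39763*(-1/39689) = -20533/(-296308/9) - 39763/39689 = -20533*(-9/296308) - 39763/39689 = 184797/296308 - 39763/39689 = -4447686871/11760168212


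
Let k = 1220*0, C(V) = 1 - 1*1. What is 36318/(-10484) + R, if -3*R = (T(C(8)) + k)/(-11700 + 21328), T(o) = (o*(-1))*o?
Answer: -18159/5242 ≈ -3.4641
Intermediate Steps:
C(V) = 0 (C(V) = 1 - 1 = 0)
k = 0
T(o) = -o² (T(o) = (-o)*o = -o²)
R = 0 (R = -(-1*0² + 0)/(3*(-11700 + 21328)) = -(-1*0 + 0)/(3*9628) = -(0 + 0)/(3*9628) = -0/9628 = -⅓*0 = 0)
36318/(-10484) + R = 36318/(-10484) + 0 = 36318*(-1/10484) + 0 = -18159/5242 + 0 = -18159/5242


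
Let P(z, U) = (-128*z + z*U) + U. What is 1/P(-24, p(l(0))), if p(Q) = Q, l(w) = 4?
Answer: 1/2980 ≈ 0.00033557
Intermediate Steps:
P(z, U) = U - 128*z + U*z (P(z, U) = (-128*z + U*z) + U = U - 128*z + U*z)
1/P(-24, p(l(0))) = 1/(4 - 128*(-24) + 4*(-24)) = 1/(4 + 3072 - 96) = 1/2980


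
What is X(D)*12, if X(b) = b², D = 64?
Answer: 49152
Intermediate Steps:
X(D)*12 = 64²*12 = 4096*12 = 49152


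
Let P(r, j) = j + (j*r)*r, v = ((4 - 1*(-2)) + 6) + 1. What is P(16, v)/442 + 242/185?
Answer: 55773/6290 ≈ 8.8669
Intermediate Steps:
v = 13 (v = ((4 + 2) + 6) + 1 = (6 + 6) + 1 = 12 + 1 = 13)
P(r, j) = j + j*r²
P(16, v)/442 + 242/185 = (13*(1 + 16²))/442 + 242/185 = (13*(1 + 256))*(1/442) + 242*(1/185) = (13*257)*(1/442) + 242/185 = 3341*(1/442) + 242/185 = 257/34 + 242/185 = 55773/6290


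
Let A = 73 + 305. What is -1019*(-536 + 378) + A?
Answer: 161380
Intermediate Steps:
A = 378
-1019*(-536 + 378) + A = -1019*(-536 + 378) + 378 = -1019*(-158) + 378 = 161002 + 378 = 161380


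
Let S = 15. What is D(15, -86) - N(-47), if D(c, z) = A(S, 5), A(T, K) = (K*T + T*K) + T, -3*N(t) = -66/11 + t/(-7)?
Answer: 3470/21 ≈ 165.24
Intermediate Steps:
N(t) = 2 + t/21 (N(t) = -(-66/11 + t/(-7))/3 = -(-66*1/11 + t*(-1/7))/3 = -(-6 - t/7)/3 = 2 + t/21)
A(T, K) = T + 2*K*T (A(T, K) = (K*T + K*T) + T = 2*K*T + T = T + 2*K*T)
D(c, z) = 165 (D(c, z) = 15*(1 + 2*5) = 15*(1 + 10) = 15*11 = 165)
D(15, -86) - N(-47) = 165 - (2 + (1/21)*(-47)) = 165 - (2 - 47/21) = 165 - 1*(-5/21) = 165 + 5/21 = 3470/21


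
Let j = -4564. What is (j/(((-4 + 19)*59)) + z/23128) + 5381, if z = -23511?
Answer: 1864634767/346920 ≈ 5374.8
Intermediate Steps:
(j/(((-4 + 19)*59)) + z/23128) + 5381 = (-4564*1/(59*(-4 + 19)) - 23511/23128) + 5381 = (-4564/(15*59) - 23511*1/23128) + 5381 = (-4564/885 - 23511/23128) + 5381 = -2141753/346920 + 5381 = 1864634767/346920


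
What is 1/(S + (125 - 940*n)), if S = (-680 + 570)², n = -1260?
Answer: 1/1196625 ≈ 8.3568e-7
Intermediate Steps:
S = 12100 (S = (-110)² = 12100)
1/(S + (125 - 940*n)) = 1/(12100 + (125 - 940*(-1260))) = 1/(12100 + (125 + 1184400)) = 1/(12100 + 1184525) = 1/1196625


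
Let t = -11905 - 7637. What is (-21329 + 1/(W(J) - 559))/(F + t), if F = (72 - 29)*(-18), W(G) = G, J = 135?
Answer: 3014499/2871328 ≈ 1.0499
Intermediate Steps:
t = -19542
F = -774 (F = 43*(-18) = -774)
(-21329 + 1/(W(J) - 559))/(F + t) = (-21329 + 1/(135 - 559))/(-774 - 19542) = (-21329 + 1/(-424))/(-20316) = (-21329 - 1/424)*(-1/20316) = -9043497/424*(-1/20316) = 3014499/2871328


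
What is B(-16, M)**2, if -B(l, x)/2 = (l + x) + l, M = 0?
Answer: 4096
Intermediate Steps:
B(l, x) = -4*l - 2*x (B(l, x) = -2*((l + x) + l) = -2*(x + 2*l) = -4*l - 2*x)
B(-16, M)**2 = (-4*(-16) - 2*0)**2 = (64 + 0)**2 = 64**2 = 4096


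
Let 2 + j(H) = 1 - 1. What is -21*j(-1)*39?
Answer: 1638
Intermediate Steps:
j(H) = -2 (j(H) = -2 + (1 - 1) = -2 + 0 = -2)
-21*j(-1)*39 = -21*(-2)*39 = 42*39 = 1638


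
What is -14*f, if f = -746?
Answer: 10444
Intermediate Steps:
-14*f = -14*(-746) = 10444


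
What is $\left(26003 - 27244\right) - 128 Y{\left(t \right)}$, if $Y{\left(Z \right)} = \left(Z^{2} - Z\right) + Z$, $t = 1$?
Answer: $-1369$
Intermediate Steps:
$Y{\left(Z \right)} = Z^{2}$
$\left(26003 - 27244\right) - 128 Y{\left(t \right)} = \left(26003 - 27244\right) - 128 \cdot 1^{2} = -1241 - 128 = -1369$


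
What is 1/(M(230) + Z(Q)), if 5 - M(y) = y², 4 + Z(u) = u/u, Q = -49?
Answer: -1/52898 ≈ -1.8904e-5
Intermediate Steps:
Z(u) = -3 (Z(u) = -4 + u/u = -4 + 1 = -3)
M(y) = 5 - y²
1/(M(230) + Z(Q)) = 1/((5 - 1*230²) - 3) = 1/((5 - 1*52900) - 3) = 1/((5 - 52900) - 3) = 1/(-52895 - 3) = 1/(-52898) = -1/52898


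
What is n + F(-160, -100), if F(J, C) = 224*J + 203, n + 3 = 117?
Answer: -35523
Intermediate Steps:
n = 114 (n = -3 + 117 = 114)
F(J, C) = 203 + 224*J
n + F(-160, -100) = 114 + (203 + 224*(-160)) = 114 + (203 - 35840) = 114 - 35637 = -35523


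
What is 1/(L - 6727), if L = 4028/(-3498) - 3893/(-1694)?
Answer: -5082/34180787 ≈ -0.00014868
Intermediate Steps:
L = 5827/5082 (L = 4028*(-1/3498) - 3893*(-1/1694) = -38/33 + 3893/1694 = 5827/5082 ≈ 1.1466)
1/(L - 6727) = 1/(5827/5082 - 6727) = 1/(-34180787/5082) = -5082/34180787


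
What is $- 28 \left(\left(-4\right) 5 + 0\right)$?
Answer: $560$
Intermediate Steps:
$- 28 \left(\left(-4\right) 5 + 0\right) = - 28 \left(-20 + 0\right) = \left(-28\right) \left(-20\right) = 560$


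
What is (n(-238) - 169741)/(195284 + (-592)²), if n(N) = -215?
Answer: -14163/45479 ≈ -0.31142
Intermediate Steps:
(n(-238) - 169741)/(195284 + (-592)²) = (-215 - 169741)/(195284 + (-592)²) = -169956/(195284 + 350464) = -169956/545748 = -169956*1/545748 = -14163/45479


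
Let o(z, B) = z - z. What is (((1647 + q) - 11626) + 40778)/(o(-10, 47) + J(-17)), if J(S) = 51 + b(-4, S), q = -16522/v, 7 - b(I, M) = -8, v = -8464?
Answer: 130349629/279312 ≈ 466.68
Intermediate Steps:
b(I, M) = 15 (b(I, M) = 7 - 1*(-8) = 7 + 8 = 15)
q = 8261/4232 (q = -16522/(-8464) = -16522*(-1/8464) = 8261/4232 ≈ 1.9520)
J(S) = 66 (J(S) = 51 + 15 = 66)
o(z, B) = 0
(((1647 + q) - 11626) + 40778)/(o(-10, 47) + J(-17)) = (((1647 + 8261/4232) - 11626) + 40778)/(0 + 66) = ((6978365/4232 - 11626) + 40778)/66 = (-42222867/4232 + 40778)*(1/66) = (130349629/4232)*(1/66) = 130349629/279312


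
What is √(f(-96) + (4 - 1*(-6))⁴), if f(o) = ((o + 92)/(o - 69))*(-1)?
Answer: 2*√68062335/165 ≈ 100.00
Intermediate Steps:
f(o) = -(92 + o)/(-69 + o) (f(o) = ((92 + o)/(-69 + o))*(-1) = -(92 + o)/(-69 + o))
√(f(-96) + (4 - 1*(-6))⁴) = √((-92 - 1*(-96))/(-69 - 96) + (4 - 1*(-6))⁴) = √((-92 + 96)/(-165) + (4 + 6)⁴) = √(-1/165*4 + 10⁴) = √(-4/165 + 10000) = √(1649996/165) = 2*√68062335/165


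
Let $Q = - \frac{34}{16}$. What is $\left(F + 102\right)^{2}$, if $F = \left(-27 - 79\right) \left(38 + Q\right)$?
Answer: $\frac{219128809}{16} \approx 1.3696 \cdot 10^{7}$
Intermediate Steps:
$Q = - \frac{17}{8}$ ($Q = \left(-34\right) \frac{1}{16} = - \frac{17}{8} \approx -2.125$)
$F = - \frac{15211}{4}$ ($F = \left(-27 - 79\right) \left(38 - \frac{17}{8}\right) = \left(-106\right) \frac{287}{8} = - \frac{15211}{4} \approx -3802.8$)
$\left(F + 102\right)^{2} = \left(- \frac{15211}{4} + 102\right)^{2} = \left(- \frac{14803}{4}\right)^{2} = \frac{219128809}{16}$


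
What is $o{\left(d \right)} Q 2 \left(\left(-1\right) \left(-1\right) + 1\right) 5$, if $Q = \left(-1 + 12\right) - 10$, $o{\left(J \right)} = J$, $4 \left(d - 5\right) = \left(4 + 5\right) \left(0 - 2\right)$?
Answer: $10$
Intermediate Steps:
$d = \frac{1}{2}$ ($d = 5 + \frac{\left(4 + 5\right) \left(0 - 2\right)}{4} = 5 + \frac{9 \left(-2\right)}{4} = 5 + \frac{1}{4} \left(-18\right) = 5 - \frac{9}{2} = \frac{1}{2} \approx 0.5$)
$Q = 1$ ($Q = 11 - 10 = 1$)
$o{\left(d \right)} Q 2 \left(\left(-1\right) \left(-1\right) + 1\right) 5 = \frac{1}{2} \cdot 1 \cdot 2 \left(\left(-1\right) \left(-1\right) + 1\right) 5 = \frac{2 \left(1 + 1\right) 5}{2} = \frac{2 \cdot 2 \cdot 5}{2} = \frac{4 \cdot 5}{2} = \frac{1}{2} \cdot 20 = 10$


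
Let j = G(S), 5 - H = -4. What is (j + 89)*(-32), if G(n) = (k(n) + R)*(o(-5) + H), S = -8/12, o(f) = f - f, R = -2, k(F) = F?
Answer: -2080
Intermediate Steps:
H = 9 (H = 5 - 1*(-4) = 5 + 4 = 9)
o(f) = 0
S = -2/3 (S = -8*1/12 = -2/3 ≈ -0.66667)
G(n) = -18 + 9*n (G(n) = (n - 2)*(0 + 9) = (-2 + n)*9 = -18 + 9*n)
j = -24 (j = -18 + 9*(-2/3) = -18 - 6 = -24)
(j + 89)*(-32) = (-24 + 89)*(-32) = 65*(-32) = -2080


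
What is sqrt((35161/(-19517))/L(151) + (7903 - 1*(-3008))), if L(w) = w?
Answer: 2*sqrt(23691039039558673)/2947067 ≈ 104.46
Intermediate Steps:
sqrt((35161/(-19517))/L(151) + (7903 - 1*(-3008))) = sqrt((35161/(-19517))/151 + (7903 - 1*(-3008))) = sqrt((35161*(-1/19517))*(1/151) + (7903 + 3008)) = sqrt(-35161/19517*1/151 + 10911) = sqrt(-35161/2947067 + 10911) = sqrt(32155412876/2947067) = 2*sqrt(23691039039558673)/2947067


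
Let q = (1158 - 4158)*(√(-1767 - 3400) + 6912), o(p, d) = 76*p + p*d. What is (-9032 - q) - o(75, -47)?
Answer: 20724793 + 3000*I*√5167 ≈ 2.0725e+7 + 2.1565e+5*I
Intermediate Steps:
o(p, d) = 76*p + d*p
q = -20736000 - 3000*I*√5167 (q = -3000*(√(-5167) + 6912) = -3000*(I*√5167 + 6912) = -3000*(6912 + I*√5167) = -20736000 - 3000*I*√5167 ≈ -2.0736e+7 - 2.1565e+5*I)
(-9032 - q) - o(75, -47) = (-9032 - (-20736000 - 3000*I*√5167)) - 75*(76 - 47) = (-9032 + (20736000 + 3000*I*√5167)) - 75*29 = (20726968 + 3000*I*√5167) - 1*2175 = (20726968 + 3000*I*√5167) - 2175 = 20724793 + 3000*I*√5167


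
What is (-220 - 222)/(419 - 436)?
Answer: 26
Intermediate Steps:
(-220 - 222)/(419 - 436) = -442/(-17) = -442*(-1/17) = 26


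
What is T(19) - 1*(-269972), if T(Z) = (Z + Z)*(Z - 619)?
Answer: 247172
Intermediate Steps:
T(Z) = 2*Z*(-619 + Z) (T(Z) = (2*Z)*(-619 + Z) = 2*Z*(-619 + Z))
T(19) - 1*(-269972) = 2*19*(-619 + 19) - 1*(-269972) = 2*19*(-600) + 269972 = -22800 + 269972 = 247172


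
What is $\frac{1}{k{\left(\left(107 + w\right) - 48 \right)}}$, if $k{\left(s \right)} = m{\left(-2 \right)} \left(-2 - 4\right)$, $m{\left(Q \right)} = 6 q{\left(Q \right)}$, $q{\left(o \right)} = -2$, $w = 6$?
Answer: $\frac{1}{72} \approx 0.013889$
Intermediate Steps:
$m{\left(Q \right)} = -12$ ($m{\left(Q \right)} = 6 \left(-2\right) = -12$)
$k{\left(s \right)} = 72$ ($k{\left(s \right)} = - 12 \left(-2 - 4\right) = \left(-12\right) \left(-6\right) = 72$)
$\frac{1}{k{\left(\left(107 + w\right) - 48 \right)}} = \frac{1}{72}$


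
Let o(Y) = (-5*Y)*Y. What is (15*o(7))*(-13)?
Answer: 47775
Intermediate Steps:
o(Y) = -5*Y²
(15*o(7))*(-13) = (15*(-5*7²))*(-13) = (15*(-5*49))*(-13) = (15*(-245))*(-13) = -3675*(-13) = 47775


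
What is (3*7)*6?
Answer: 126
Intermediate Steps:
(3*7)*6 = 21*6 = 126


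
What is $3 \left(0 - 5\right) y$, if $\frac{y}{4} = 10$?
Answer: $-600$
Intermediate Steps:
$y = 40$ ($y = 4 \cdot 10 = 40$)
$3 \left(0 - 5\right) y = 3 \left(0 - 5\right) 40 = 3 \left(-5\right) 40 = \left(-15\right) 40 = -600$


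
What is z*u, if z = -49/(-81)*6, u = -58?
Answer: -5684/27 ≈ -210.52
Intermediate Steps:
z = 98/27 (z = -49*(-1/81)*6 = (49/81)*6 = 98/27 ≈ 3.6296)
z*u = (98/27)*(-58) = -5684/27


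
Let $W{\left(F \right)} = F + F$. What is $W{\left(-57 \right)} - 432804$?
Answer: $-432918$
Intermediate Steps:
$W{\left(F \right)} = 2 F$
$W{\left(-57 \right)} - 432804 = 2 \left(-57\right) - 432804 = -114 - 432804 = -432918$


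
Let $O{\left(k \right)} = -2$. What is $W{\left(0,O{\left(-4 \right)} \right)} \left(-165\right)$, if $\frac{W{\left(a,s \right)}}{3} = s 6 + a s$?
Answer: $5940$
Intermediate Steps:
$W{\left(a,s \right)} = 18 s + 3 a s$ ($W{\left(a,s \right)} = 3 \left(s 6 + a s\right) = 3 \left(6 s + a s\right) = 18 s + 3 a s$)
$W{\left(0,O{\left(-4 \right)} \right)} \left(-165\right) = 3 \left(-2\right) \left(6 + 0\right) \left(-165\right) = 3 \left(-2\right) 6 \left(-165\right) = \left(-36\right) \left(-165\right) = 5940$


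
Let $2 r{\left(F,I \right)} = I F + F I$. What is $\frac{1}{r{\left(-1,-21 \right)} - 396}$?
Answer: $- \frac{1}{375} \approx -0.0026667$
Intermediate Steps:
$r{\left(F,I \right)} = F I$ ($r{\left(F,I \right)} = \frac{I F + F I}{2} = \frac{F I + F I}{2} = \frac{2 F I}{2} = F I$)
$\frac{1}{r{\left(-1,-21 \right)} - 396} = \frac{1}{\left(-1\right) \left(-21\right) - 396} = \frac{1}{21 - 396} = \frac{1}{-375} = - \frac{1}{375}$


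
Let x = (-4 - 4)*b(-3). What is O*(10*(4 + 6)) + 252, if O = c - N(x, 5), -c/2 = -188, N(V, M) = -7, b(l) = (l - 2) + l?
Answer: 38552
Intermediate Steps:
b(l) = -2 + 2*l (b(l) = (-2 + l) + l = -2 + 2*l)
x = 64 (x = (-4 - 4)*(-2 + 2*(-3)) = -8*(-2 - 6) = -8*(-8) = 64)
c = 376 (c = -2*(-188) = 376)
O = 383 (O = 376 - 1*(-7) = 376 + 7 = 383)
O*(10*(4 + 6)) + 252 = 383*(10*(4 + 6)) + 252 = 383*(10*10) + 252 = 383*100 + 252 = 38300 + 252 = 38552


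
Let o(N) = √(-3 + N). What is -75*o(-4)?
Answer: -75*I*√7 ≈ -198.43*I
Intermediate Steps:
-75*o(-4) = -75*√(-3 - 4) = -75*I*√7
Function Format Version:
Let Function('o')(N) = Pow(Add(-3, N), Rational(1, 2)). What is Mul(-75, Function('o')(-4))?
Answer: Mul(-75, I, Pow(7, Rational(1, 2))) ≈ Mul(-198.43, I)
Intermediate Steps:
Mul(-75, Function('o')(-4)) = Mul(-75, Pow(Add(-3, -4), Rational(1, 2))) = Mul(-75, Pow(-7, Rational(1, 2))) = Mul(-75, Mul(I, Pow(7, Rational(1, 2)))) = Mul(-75, I, Pow(7, Rational(1, 2)))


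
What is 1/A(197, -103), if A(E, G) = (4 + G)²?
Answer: 1/9801 ≈ 0.00010203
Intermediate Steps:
1/A(197, -103) = 1/((4 - 103)²) = 1/((-99)²) = 1/9801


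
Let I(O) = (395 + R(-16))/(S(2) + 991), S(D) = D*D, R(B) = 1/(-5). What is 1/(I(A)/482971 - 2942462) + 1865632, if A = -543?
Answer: 13190187970799617820107/7070090977642976 ≈ 1.8656e+6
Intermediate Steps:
R(B) = -⅕
S(D) = D²
I(O) = 1974/4975 (I(O) = (395 - ⅕)/(2² + 991) = 1974/(5*(4 + 991)) = (1974/5)/995 = (1974/5)*(1/995) = 1974/4975)
1/(I(A)/482971 - 2942462) + 1865632 = 1/((1974/4975)/482971 - 2942462) + 1865632 = 1/((1974/4975)*(1/482971) - 2942462) + 1865632 = 1/(1974/2402780725 - 2942462) + 1865632 = 1/(-7070090977642976/2402780725) + 1865632 = -2402780725/7070090977642976 + 1865632 = 13190187970799617820107/7070090977642976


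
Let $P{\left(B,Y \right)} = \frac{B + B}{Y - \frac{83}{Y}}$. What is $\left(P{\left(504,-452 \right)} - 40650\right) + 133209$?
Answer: $\frac{18902035923}{204221} \approx 92557.0$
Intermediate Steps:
$P{\left(B,Y \right)} = \frac{2 B}{Y - \frac{83}{Y}}$
$\left(P{\left(504,-452 \right)} - 40650\right) + 133209 = \left(2 \cdot 504 \left(-452\right) \frac{1}{-83 + \left(-452\right)^{2}} - 40650\right) + 133209 = \left(2 \cdot 504 \left(-452\right) \frac{1}{-83 + 204304} - 40650\right) + 133209 = \left(2 \cdot 504 \left(-452\right) \frac{1}{204221} - 40650\right) + 133209 = \left(- \frac{455616}{204221} - 40650\right) + 133209 = - \frac{8302039266}{204221} + 133209 = \frac{18902035923}{204221}$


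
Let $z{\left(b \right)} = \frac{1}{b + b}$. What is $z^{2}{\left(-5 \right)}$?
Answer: $\frac{1}{100} \approx 0.01$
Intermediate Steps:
$z{\left(b \right)} = \frac{1}{2 b}$
$z^{2}{\left(-5 \right)} = \left(\frac{1}{2 \left(-5\right)}\right)^{2} = \left(\frac{1}{2} \left(- \frac{1}{5}\right)\right)^{2} = \left(- \frac{1}{10}\right)^{2} = \frac{1}{100}$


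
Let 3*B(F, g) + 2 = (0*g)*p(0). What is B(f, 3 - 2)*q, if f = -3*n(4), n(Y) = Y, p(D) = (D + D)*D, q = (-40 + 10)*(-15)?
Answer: -300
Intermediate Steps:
q = 450 (q = -30*(-15) = 450)
p(D) = 2*D**2 (p(D) = (2*D)*D = 2*D**2)
f = -12 (f = -3*4 = -12)
B(F, g) = -2/3 (B(F, g) = -2/3 + ((0*g)*(2*0**2))/3 = -2/3 + (0*(2*0))/3 = -2/3 + (0*0)/3 = -2/3 + (1/3)*0 = -2/3 + 0 = -2/3)
B(f, 3 - 2)*q = -2/3*450 = -300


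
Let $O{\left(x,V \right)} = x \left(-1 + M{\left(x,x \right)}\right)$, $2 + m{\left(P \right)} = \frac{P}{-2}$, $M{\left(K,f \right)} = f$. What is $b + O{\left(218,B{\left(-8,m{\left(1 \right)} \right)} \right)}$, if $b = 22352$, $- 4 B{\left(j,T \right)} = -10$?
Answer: $69658$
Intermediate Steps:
$m{\left(P \right)} = -2 - \frac{P}{2}$ ($m{\left(P \right)} = -2 + \frac{P}{-2} = -2 + P \left(- \frac{1}{2}\right) = -2 - \frac{P}{2}$)
$B{\left(j,T \right)} = \frac{5}{2}$ ($B{\left(j,T \right)} = \left(- \frac{1}{4}\right) \left(-10\right) = \frac{5}{2}$)
$O{\left(x,V \right)} = x \left(-1 + x\right)$
$b + O{\left(218,B{\left(-8,m{\left(1 \right)} \right)} \right)} = 22352 + 218 \left(-1 + 218\right) = 22352 + 218 \cdot 217 = 22352 + 47306 = 69658$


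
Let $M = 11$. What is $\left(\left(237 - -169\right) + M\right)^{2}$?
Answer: $173889$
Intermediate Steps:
$\left(\left(237 - -169\right) + M\right)^{2} = \left(\left(237 - -169\right) + 11\right)^{2} = \left(\left(237 + 169\right) + 11\right)^{2} = \left(406 + 11\right)^{2} = 417^{2} = 173889$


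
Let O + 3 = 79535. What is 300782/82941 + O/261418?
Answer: 42613146244/10841135169 ≈ 3.9307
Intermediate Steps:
O = 79532 (O = -3 + 79535 = 79532)
300782/82941 + O/261418 = 300782/82941 + 79532/261418 = 300782*(1/82941) + 79532*(1/261418) = 300782/82941 + 39766/130709 = 42613146244/10841135169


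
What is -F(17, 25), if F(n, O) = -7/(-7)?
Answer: -1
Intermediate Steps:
F(n, O) = 1 (F(n, O) = -7*(-1/7) = 1)
-F(17, 25) = -1*1 = -1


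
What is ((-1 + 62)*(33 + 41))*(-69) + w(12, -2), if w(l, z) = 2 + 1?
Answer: -311463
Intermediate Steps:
w(l, z) = 3
((-1 + 62)*(33 + 41))*(-69) + w(12, -2) = ((-1 + 62)*(33 + 41))*(-69) + 3 = (61*74)*(-69) + 3 = 4514*(-69) + 3 = -311466 + 3 = -311463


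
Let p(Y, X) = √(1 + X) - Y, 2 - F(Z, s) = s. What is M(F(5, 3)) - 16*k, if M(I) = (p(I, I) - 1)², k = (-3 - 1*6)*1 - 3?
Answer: 192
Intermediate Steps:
F(Z, s) = 2 - s
k = -12 (k = (-3 - 6)*1 - 3 = -9*1 - 3 = -9 - 3 = -12)
M(I) = (-1 + √(1 + I) - I)² (M(I) = ((√(1 + I) - I) - 1)² = (-1 + √(1 + I) - I)²)
M(F(5, 3)) - 16*k = (1 + (2 - 1*3) - √(1 + (2 - 1*3)))² - 16*(-12) = (1 + (2 - 3) - √(1 + (2 - 3)))² + 192 = (1 - 1 - √(1 - 1))² + 192 = (1 - 1 - √0)² + 192 = (1 - 1 - 1*0)² + 192 = (1 - 1 + 0)² + 192 = 0² + 192 = 0 + 192 = 192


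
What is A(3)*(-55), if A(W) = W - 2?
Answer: -55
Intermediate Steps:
A(W) = -2 + W
A(3)*(-55) = (-2 + 3)*(-55) = 1*(-55) = -55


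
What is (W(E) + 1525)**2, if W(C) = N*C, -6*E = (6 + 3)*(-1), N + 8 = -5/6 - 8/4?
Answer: 36421225/16 ≈ 2.2763e+6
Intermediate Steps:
N = -65/6 (N = -8 + (-5/6 - 8/4) = -8 + (-5*1/6 - 8*1/4) = -8 + (-5/6 - 2) = -8 - 17/6 = -65/6 ≈ -10.833)
E = 3/2 (E = -(6 + 3)*(-1)/6 = -3*(-1)/2 = -1/6*(-9) = 3/2 ≈ 1.5000)
W(C) = -65*C/6
(W(E) + 1525)**2 = (-65/6*3/2 + 1525)**2 = (-65/4 + 1525)**2 = (6035/4)**2 = 36421225/16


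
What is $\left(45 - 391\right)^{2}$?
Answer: $119716$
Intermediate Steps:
$\left(45 - 391\right)^{2} = \left(-346\right)^{2} = 119716$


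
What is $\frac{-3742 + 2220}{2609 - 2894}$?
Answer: $\frac{1522}{285} \approx 5.3403$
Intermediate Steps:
$\frac{-3742 + 2220}{2609 - 2894} = - \frac{1522}{-285} = \left(-1522\right) \left(- \frac{1}{285}\right) = \frac{1522}{285}$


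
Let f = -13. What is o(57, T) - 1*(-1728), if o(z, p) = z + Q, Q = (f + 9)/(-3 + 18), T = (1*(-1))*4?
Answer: 26771/15 ≈ 1784.7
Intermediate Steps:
T = -4 (T = -1*4 = -4)
Q = -4/15 (Q = (-13 + 9)/(-3 + 18) = -4/15 ≈ -0.26667)
o(z, p) = -4/15 + z (o(z, p) = z - 4/15 = -4/15 + z)
o(57, T) - 1*(-1728) = (-4/15 + 57) - 1*(-1728) = 851/15 + 1728 = 26771/15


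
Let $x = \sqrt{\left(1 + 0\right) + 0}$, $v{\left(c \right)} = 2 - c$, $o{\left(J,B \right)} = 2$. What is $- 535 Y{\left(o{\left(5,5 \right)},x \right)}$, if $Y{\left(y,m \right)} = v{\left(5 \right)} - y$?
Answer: $2675$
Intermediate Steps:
$x = 1$ ($x = \sqrt{1 + 0} = \sqrt{1} = 1$)
$Y{\left(y,m \right)} = -3 - y$ ($Y{\left(y,m \right)} = \left(2 - 5\right) - y = -3 - y$)
$- 535 Y{\left(o{\left(5,5 \right)},x \right)} = - 535 \left(-3 - 2\right) = \left(-535\right) \left(-5\right) = 2675$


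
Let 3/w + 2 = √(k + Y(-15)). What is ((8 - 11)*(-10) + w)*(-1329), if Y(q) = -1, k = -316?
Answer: -4263432/107 + 1329*I*√317/107 ≈ -39845.0 + 221.14*I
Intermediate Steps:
w = 3/(-2 + I*√317) (w = 3/(-2 + √(-316 - 1)) = 3/(-2 + √(-317)) = 3/(-2 + I*√317) ≈ -0.018692 - 0.1664*I)
((8 - 11)*(-10) + w)*(-1329) = ((8 - 11)*(-10) + (-2/107 - I*√317/107))*(-1329) = (-3*(-10) + (-2/107 - I*√317/107))*(-1329) = (30 + (-2/107 - I*√317/107))*(-1329) = (3208/107 - I*√317/107)*(-1329) = -4263432/107 + 1329*I*√317/107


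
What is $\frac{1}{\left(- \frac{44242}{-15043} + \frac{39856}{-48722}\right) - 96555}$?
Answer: $- \frac{366462523}{35383010905807} \approx -1.0357 \cdot 10^{-5}$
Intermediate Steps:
$\frac{1}{\left(- \frac{44242}{-15043} + \frac{39856}{-48722}\right) - 96555} = \frac{1}{\left(\left(-44242\right) \left(- \frac{1}{15043}\right) + 39856 \left(- \frac{1}{48722}\right)\right) - 96555} = \frac{1}{\left(\frac{44242}{15043} - \frac{19928}{24361}\right) - 96555} = \frac{1}{\frac{778002458}{366462523} - 96555} = \frac{1}{- \frac{35383010905807}{366462523}} = - \frac{366462523}{35383010905807}$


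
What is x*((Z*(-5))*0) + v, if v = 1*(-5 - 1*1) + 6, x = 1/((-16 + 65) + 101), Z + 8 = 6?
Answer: 0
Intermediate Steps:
Z = -2 (Z = -8 + 6 = -2)
x = 1/150 (x = 1/(49 + 101) = 1/150 ≈ 0.0066667)
v = 0 (v = 1*(-5 - 1) + 6 = 1*(-6) + 6 = -6 + 6 = 0)
x*((Z*(-5))*0) + v = (-2*(-5)*0)/150 + 0 = (10*0)/150 + 0 = (1/150)*0 + 0 = 0 + 0 = 0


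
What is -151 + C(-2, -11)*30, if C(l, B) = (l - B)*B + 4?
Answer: -3001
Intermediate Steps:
C(l, B) = 4 + B*(l - B) (C(l, B) = B*(l - B) + 4 = 4 + B*(l - B))
-151 + C(-2, -11)*30 = -151 + (4 - 1*(-11)**2 - 11*(-2))*30 = -151 + (4 - 1*121 + 22)*30 = -151 + (4 - 121 + 22)*30 = -151 - 95*30 = -151 - 2850 = -3001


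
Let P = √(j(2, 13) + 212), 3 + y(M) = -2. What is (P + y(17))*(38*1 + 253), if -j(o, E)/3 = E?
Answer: -1455 + 291*√173 ≈ 2372.5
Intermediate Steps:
j(o, E) = -3*E
y(M) = -5 (y(M) = -3 - 2 = -5)
P = √173 (P = √(-3*13 + 212) = √(-39 + 212) = √173 ≈ 13.153)
(P + y(17))*(38*1 + 253) = (√173 - 5)*(38*1 + 253) = (-5 + √173)*(38 + 253) = (-5 + √173)*291 = -1455 + 291*√173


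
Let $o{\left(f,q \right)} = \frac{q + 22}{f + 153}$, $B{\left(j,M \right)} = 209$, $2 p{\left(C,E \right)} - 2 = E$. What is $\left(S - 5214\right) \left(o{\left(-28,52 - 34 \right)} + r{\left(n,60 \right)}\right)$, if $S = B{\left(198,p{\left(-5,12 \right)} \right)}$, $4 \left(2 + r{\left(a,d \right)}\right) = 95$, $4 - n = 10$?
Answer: $- \frac{2209207}{20} \approx -1.1046 \cdot 10^{5}$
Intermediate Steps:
$n = -6$ ($n = 4 - 10 = -6$)
$r{\left(a,d \right)} = \frac{87}{4}$ ($r{\left(a,d \right)} = -2 + \frac{1}{4} \cdot 95 = -2 + \frac{95}{4} = \frac{87}{4}$)
$p{\left(C,E \right)} = 1 + \frac{E}{2}$
$o{\left(f,q \right)} = \frac{22 + q}{153 + f}$
$S = 209$
$\left(S - 5214\right) \left(o{\left(-28,52 - 34 \right)} + r{\left(n,60 \right)}\right) = \left(209 - 5214\right) \left(\frac{22 + \left(52 - 34\right)}{153 - 28} + \frac{87}{4}\right) = - 5005 \left(\frac{22 + 18}{125} + \frac{87}{4}\right) = - 5005 \left(\frac{1}{125} \cdot 40 + \frac{87}{4}\right) = - 5005 \left(\frac{8}{25} + \frac{87}{4}\right) = \left(-5005\right) \frac{2207}{100} = - \frac{2209207}{20}$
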